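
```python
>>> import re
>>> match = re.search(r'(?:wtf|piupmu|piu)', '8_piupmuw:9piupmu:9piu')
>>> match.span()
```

Alternation isn't longest-match — the leftmost alternative that fits at this position is chosen.
The match spans [2:8] → 'piupmu'.

(2, 8)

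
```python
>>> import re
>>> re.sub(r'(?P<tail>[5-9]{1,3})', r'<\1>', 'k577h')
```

This matches 1 to 3 of a character in [5-9] (captured as 'tail').
Matches: at [1:4] → '577'.
`\1` in the replacement pulls in group 1's text for each match.

'k<577>h'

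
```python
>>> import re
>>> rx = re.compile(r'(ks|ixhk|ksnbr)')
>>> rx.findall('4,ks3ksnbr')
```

['ks', 'ks']

Alternation tries branches left to right and keeps the first one that lets the overall match succeed at that position.
`findall` collects group 1 from each match (2 total).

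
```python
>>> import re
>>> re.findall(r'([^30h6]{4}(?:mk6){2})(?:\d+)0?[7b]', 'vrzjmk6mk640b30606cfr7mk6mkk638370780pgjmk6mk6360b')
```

Pattern: exactly 4 of any character except [30h6], then the literal 'mk6' repeated 2 times (captured); then one or more of a digit (non-capturing group); then optionally a literal '0', then one of [7b].
Walking the string: at [0:13] match 'vrzjmk6mk640b', group 1 = 'vrzjmk6mk6'.
One capturing group, so `findall` returns just the captured substring from the one match — 1 in all.

['vrzjmk6mk6']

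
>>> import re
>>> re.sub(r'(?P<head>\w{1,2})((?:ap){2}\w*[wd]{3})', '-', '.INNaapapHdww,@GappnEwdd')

Each match is replaced by '-'.

'.IN-,@GappnEwdd'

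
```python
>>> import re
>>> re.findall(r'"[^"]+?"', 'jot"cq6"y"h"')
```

['"cq6"', '"h"']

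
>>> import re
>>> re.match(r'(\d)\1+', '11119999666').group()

`re.match` won't scan ahead — the pattern has to work from the very first character.
The match spans [0:4] → '1111'.

'1111'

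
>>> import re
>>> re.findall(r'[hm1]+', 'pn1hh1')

['1hh1']

The pattern matches one or more of one of [hm1].
Matches: at [2:6] → '1hh1'.
No capturing groups, so `findall` returns the 1 full match string.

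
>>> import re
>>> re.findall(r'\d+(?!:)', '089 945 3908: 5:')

The negative lookaround is zero-width — it rules out positions where the adjacent text would match, without consuming anything.
`findall` yields the raw match text (3 of them) because the pattern has no groups.

['089', '945', '390']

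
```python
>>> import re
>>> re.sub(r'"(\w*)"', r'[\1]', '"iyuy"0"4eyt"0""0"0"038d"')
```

Matches: at [0:6] → '"iyuy"'; at [7:13] → '"4eyt"'; at [14:16] → '""'; at [17:20] → '"0"'.
`\1` in the replacement pulls in group 1's text for each match.

'[iyuy]0[4eyt]0[]0[0]038d"'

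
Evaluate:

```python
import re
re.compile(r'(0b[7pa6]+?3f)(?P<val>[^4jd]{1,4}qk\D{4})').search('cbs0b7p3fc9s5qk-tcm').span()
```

This matches the literal '0b', then one or more of one of [7pa6] (lazy), then the literal '3f' (captured); then 1 to 4 of any character except [4jd], then the literal 'qk', then exactly 4 of a non-digit (captured as 'val').
`search` walks the string left to right and returns the first match it finds.
The match spans [3:19] → '0b7p3fc9s5qk-tcm'.
Captured: group 1 = '0b7p3f', group 2 = 'c9s5qk-tcm'.

(3, 19)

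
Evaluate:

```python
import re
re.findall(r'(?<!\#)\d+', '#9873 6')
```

The negative lookahead/lookbehind blocks any match where the forbidden context is present.
Walking the string: at [2:5] → '873'; at [6:7] → '6'.
Since nothing is captured, `findall` lists the 2 matched substrings directly.

['873', '6']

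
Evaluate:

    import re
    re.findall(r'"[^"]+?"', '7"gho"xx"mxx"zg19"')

['"gho"', '"mxx"']

Walking the string: at [1:6] → '"gho"'; at [8:13] → '"mxx"'.
Since nothing is captured, `findall` lists the 2 matched substrings directly.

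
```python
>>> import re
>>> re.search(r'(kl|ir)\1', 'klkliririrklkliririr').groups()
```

The backreference `\1` re-matches whatever the first group consumed, character for character.
`re.search` scans for the first position where the pattern succeeds.
The match spans [0:4] → 'klkl'.
Captured: group 1 = 'kl'.

('kl',)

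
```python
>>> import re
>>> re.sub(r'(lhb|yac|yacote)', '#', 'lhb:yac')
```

`sub` substitutes '#' at each match site.

'#:#'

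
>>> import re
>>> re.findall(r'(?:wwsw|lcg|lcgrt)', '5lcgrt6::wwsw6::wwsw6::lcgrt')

The regex engine tests alternatives in the order written; an earlier branch that matches wins even if a later one would match more.
Matches: at [1:4] → 'lcg'; at [9:13] → 'wwsw'; at [16:20] → 'wwsw'; at [23:26] → 'lcg'.
With no groups in the pattern, `findall` gives back each whole match — 4 here.

['lcg', 'wwsw', 'wwsw', 'lcg']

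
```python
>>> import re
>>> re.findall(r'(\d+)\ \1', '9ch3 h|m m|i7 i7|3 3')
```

`\1` has to match the exact text group 1 already captured.
Because there's exactly one group, `findall` drops the full match and keeps group 1 from the one hit.

['3']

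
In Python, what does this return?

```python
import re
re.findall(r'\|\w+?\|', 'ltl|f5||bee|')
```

['|f5|', '|bee|']

Scanning left to right: at [3:7] → '|f5|'; at [7:12] → '|bee|'.
With no groups in the pattern, `findall` gives back each whole match — 2 here.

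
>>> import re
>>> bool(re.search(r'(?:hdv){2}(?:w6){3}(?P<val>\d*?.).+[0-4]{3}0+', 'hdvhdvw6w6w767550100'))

False

Pattern: the literal 'hdv' repeated 2 times, then the literal 'w6' repeated 3 times; then zero or more of a digit (lazy), then any character (captured as 'val'); then one or more of any character, then exactly 3 of a character in [0-4]; then one or more of a literal '0'.
`re.search` tries every starting position until one works.
Here the pattern never matches, so the call returns None, and `bool(None)` is False.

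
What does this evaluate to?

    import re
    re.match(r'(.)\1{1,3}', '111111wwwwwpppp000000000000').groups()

After group 1 captures some text, `\1` only succeeds where that same text appears again.
`re.match` won't scan ahead — the pattern has to work from the very first character.
The match spans [0:4] → '1111'.
Captured: group 1 = '1'.

('1',)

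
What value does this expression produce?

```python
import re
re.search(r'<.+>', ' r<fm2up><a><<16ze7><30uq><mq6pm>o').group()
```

The match spans [2:33] → '<fm2up><a><<16ze7><30uq><mq6pm>'.

'<fm2up><a><<16ze7><30uq><mq6pm>'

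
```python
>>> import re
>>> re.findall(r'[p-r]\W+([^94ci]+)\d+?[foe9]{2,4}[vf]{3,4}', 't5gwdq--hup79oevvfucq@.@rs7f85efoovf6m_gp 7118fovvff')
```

Pattern: a character in [p-r], then one or more of a non-word character; then one or more of any character except [94ci] (captured); then one or more of a digit (lazy), then 2 to 4 of one of [foe9]; then 3 to 4 of one of [vf].
Scanning left to right: at [5:18] match 'q--hup79oevvf', group 1 = 'hup7'; at [20:52] match 'q@.@rs7f85efoovf6m_gp 7118fovvff', group 1 = 'rs7f85efoovf6m_gp 711'.
One capturing group, so `findall` returns just the captured substring from each match — 2 in all.

['hup7', 'rs7f85efoovf6m_gp 711']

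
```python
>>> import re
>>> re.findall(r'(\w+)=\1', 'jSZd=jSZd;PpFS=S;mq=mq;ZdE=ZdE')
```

The backreference `\1` re-matches whatever the first group consumed, character for character.
With a single group, `findall` returns only what that group captured — 4 items.

['jSZd', 'S', 'mq', 'ZdE']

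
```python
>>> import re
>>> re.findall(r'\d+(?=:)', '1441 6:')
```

['6']

The lookaround is zero-width — it requires the adjacent text to match without consuming it, so the asserted text isn't part of the match.
With no groups in the pattern, `findall` gives back each whole match — 1 here.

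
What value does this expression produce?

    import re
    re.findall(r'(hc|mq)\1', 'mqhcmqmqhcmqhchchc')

['mq', 'hc']

`\1` has to match the exact text group 1 already captured.
Walking the string: at [4:8] match 'mqmq', group 1 = 'mq'; at [12:16] match 'hchc', group 1 = 'hc'.
One capturing group, so `findall` returns just the captured substring from each match — 2 in all.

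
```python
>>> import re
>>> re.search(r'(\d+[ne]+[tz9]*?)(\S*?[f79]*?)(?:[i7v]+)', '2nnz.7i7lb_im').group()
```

'2nnz.7i7'

The pattern matches one or more of a digit, then one or more of one of [ne], then zero or more of one of [tz9] (lazy) (captured); then zero or more of a non-whitespace character (lazy), then zero or more of one of [f79] (lazy) (captured); then one or more of one of [i7v] (non-capturing group).
`search` walks the string left to right and returns the first match it finds.
The match spans [0:8] → '2nnz.7i7'.
Captured: group 1 = '2nn', group 2 = 'z.'.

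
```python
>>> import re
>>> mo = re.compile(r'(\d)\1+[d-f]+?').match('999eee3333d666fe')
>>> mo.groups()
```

`\1` has to match the exact text group 1 already captured.
`match` is anchored at position 0; if the pattern doesn't fit there, it returns None.
The match spans [0:4] → '999e'.
Captured: group 1 = '9'.

('9',)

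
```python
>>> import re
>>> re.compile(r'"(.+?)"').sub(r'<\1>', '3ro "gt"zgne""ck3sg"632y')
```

Matches: at [4:8] → '"gt"'; at [12:20] → '""ck3sg"'.
`\1` in the replacement pulls in group 1's text for each match.

'3ro <gt>zgne<"ck3sg>632y'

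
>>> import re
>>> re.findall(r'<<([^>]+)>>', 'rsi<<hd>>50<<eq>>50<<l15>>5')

['hd', 'eq', 'l15']

Walking the string: at [3:9] match '<<hd>>', group 1 = 'hd'; at [11:17] match '<<eq>>', group 1 = 'eq'; at [19:26] match '<<l15>>', group 1 = 'l15'.
One capturing group, so `findall` returns just the captured substring from each match — 3 in all.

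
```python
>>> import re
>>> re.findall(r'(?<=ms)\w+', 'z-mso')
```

Lookahead/lookbehind check context without consuming it, so the matched span excludes the asserted characters.
No capturing groups, so `findall` returns the 1 full match string.

['o']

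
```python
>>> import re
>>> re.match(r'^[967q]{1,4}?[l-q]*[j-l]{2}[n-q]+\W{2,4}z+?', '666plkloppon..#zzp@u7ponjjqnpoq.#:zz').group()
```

'666plkloppon..#z'

Pattern: anchored at the start of the string; then 1 to 4 of one of [967q] (lazy), then zero or more of a character in [l-q]; then exactly 2 of a character in [j-l], then one or more of a character in [n-q]; then 2 to 4 of a non-word character, then one or more of a literal 'z' (lazy).
With the lazy modifier that quantifier settles for the fewest repetitions that let the rest of the pattern succeed (the atoms after it are unaffected and can still be greedy).
With `match`, the pattern is implicitly anchored at the beginning.
The match spans [0:16] → '666plkloppon..#z'.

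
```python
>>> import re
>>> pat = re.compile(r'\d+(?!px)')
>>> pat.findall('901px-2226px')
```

['90', '222']

The negative lookaround is zero-width — it rules out positions where the adjacent text would match, without consuming anything.
With no groups in the pattern, `findall` gives back each whole match — 2 here.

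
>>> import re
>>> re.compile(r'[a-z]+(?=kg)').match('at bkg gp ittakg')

The positive lookaround only admits positions where the adjacent text matches; those characters stay outside the span.
`match` is anchored at position 0; if the pattern doesn't fit there, it returns None.
Here the pattern fails at index 0, so the call returns None.

None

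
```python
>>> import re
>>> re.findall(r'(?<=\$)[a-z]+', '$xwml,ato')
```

Lookahead/lookbehind check context without consuming it, so the matched span excludes the asserted characters.
`findall` yields the raw match text (1 of them) because the pattern has no groups.

['xwml']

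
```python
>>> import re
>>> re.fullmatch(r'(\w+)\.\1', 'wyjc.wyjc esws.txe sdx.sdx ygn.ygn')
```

None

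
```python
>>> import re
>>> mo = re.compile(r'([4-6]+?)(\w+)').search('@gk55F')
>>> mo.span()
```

(3, 6)

Pattern: one or more of a character in [4-6] (lazy) (captured); then one or more of a word character (captured).
`re.search` tries every starting position until one works.
The match spans [3:6] → '55F'.
Captured: group 1 = '5', group 2 = '5F'.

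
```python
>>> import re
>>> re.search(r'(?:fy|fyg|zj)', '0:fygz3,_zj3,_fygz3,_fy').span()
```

`|` is ordered: at each position the engine commits to the first alternative that works.
The match spans [2:4] → 'fy'.

(2, 4)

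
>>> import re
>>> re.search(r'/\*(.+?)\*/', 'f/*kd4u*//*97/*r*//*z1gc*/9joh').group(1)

The `?` after the quantifier makes it lazy — it takes as little as possible before letting the rest of the pattern try.
`search` walks the string left to right and returns the first match it finds.
The match spans [1:9] → '/*kd4u*/'.
Captured: group 1 = 'kd4u'.

'kd4u'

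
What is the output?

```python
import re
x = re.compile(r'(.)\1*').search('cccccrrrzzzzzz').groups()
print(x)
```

('c',)

After group 1 captures some text, `\1` only succeeds where that same text appears again.
`re.search` tries every starting position until one works.
The match spans [0:5] → 'ccccc'.
Captured: group 1 = 'c'.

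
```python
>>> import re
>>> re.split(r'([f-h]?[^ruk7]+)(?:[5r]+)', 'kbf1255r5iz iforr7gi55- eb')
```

Because the pattern has a capturing group, `split` also inserts each captured text between the pieces.

['k', 'bf1255', '', 'iz ifo', '7', 'gi5', '- eb']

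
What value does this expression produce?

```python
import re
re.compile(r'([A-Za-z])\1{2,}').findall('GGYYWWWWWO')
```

`\1` is not a pattern — it's the concrete string captured by group 1, re-applied verbatim.
Scanning left to right: at [4:9] match 'WWWWW', group 1 = 'W'.
With a single group, `findall` returns only what that group captured — 1 item.

['W']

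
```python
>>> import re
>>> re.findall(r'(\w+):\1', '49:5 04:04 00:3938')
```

`\1` is not a pattern — it's the concrete string captured by group 1, re-applied verbatim.
Walking the string: at [5:10] match '04:04', group 1 = '04'.
With a single group, `findall` returns only what that group captured — 1 item.

['04']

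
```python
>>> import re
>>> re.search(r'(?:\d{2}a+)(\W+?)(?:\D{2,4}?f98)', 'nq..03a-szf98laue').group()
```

'03a-szf98'

This matches exactly 2 of a digit, then one or more of the literal 'a' (non-capturing group); then one or more of a non-word character (lazy) (captured); then 2 to 4 of a non-digit (lazy), then the literal 'f98' (non-capturing group).
Unlike `match`, `search` isn't anchored — it looks for the pattern anywhere in the string.
The match spans [4:13] → '03a-szf98'.
Captured: group 1 = '-'.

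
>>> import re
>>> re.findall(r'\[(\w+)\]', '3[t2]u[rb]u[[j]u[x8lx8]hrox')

`findall` collects group 1 from each match (4 total).

['t2', 'rb', 'j', 'x8lx8']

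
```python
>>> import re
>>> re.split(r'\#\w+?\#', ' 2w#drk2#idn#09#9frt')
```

[' 2w', 'idn', '9frt']

Matches to split on: at [3:9] → '#drk2#'; at [12:16] → '#09#'.
`split` removes every match and returns the 3 fragments in between.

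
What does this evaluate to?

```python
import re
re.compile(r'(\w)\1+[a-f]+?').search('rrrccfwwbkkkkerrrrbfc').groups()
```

('r',)

The match spans [0:4] → 'rrrc'.
Captured: group 1 = 'r'.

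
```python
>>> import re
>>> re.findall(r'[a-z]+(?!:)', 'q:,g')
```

['g']

Because the assertion is negative and zero-width, positions next to the forbidden text are skipped.
`findall` yields the raw match text (1 of them) because the pattern has no groups.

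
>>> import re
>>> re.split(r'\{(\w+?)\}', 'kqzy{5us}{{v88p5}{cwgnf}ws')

['kqzy', '5us', '{', 'v88p5', '', 'cwgnf', 'ws']

Matches to split on: at [4:9] → '{5us}'; at [10:17] → '{v88p5}'; at [17:24] → '{cwgnf}'.
The group in the pattern means `split` returns the separators' captures alongside the pieces.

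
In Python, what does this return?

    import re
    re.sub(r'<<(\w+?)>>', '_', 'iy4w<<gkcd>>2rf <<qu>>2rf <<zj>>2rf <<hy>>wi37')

Each match is replaced by '_'.

'iy4w_2rf _2rf _2rf _wi37'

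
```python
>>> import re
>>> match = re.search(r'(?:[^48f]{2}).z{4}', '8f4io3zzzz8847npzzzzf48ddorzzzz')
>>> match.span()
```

(3, 10)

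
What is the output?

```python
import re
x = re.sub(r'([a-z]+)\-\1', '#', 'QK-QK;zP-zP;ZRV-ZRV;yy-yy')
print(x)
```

QK-QK;zP-zP;ZRV-ZRV;#

`\1` has to match the exact text group 1 already captured.
Matches: at [20:25] → 'yy-yy'.
Each match is replaced by '#'.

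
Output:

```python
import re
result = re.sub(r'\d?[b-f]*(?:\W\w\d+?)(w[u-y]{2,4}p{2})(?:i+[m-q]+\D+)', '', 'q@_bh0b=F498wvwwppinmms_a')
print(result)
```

q@_bh

Each match is replaced by ''.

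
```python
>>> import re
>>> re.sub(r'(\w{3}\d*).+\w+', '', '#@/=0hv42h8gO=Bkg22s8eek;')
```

'#@/=;'

Each match is replaced by ''.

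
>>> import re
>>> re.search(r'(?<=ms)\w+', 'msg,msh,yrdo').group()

'g'

The positive lookaround only admits positions where the adjacent text matches; those characters stay outside the span.
`re.search` tries every starting position until one works.
The match spans [2:3] → 'g'.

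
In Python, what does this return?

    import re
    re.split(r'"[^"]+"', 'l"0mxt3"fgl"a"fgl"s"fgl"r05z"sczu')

The string is cut at each match, leaving 5 pieces.

['l', 'fgl', 'fgl', 'fgl', 'sczu']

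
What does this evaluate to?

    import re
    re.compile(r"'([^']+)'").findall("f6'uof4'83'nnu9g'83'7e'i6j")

Scanning left to right: at [2:8] match "'uof4'", group 1 = 'uof4'; at [10:17] match "'nnu9g'", group 1 = 'nnu9g'; at [19:23] match "'7e'", group 1 = '7e'.
`findall` collects group 1 from each match (3 total).

['uof4', 'nnu9g', '7e']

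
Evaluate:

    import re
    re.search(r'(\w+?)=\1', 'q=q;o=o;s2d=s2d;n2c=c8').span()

`\1` has to match the exact text group 1 already captured.
The match spans [0:3] → 'q=q'.

(0, 3)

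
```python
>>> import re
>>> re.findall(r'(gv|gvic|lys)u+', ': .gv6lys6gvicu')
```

['gvic']

One capturing group, so `findall` returns just the captured substring from the one match — 1 in all.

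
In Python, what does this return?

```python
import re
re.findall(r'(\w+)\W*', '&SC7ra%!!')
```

['SC7ra']

This matches one or more of a word character (captured); then zero or more of a non-word character.
Walking the string: at [1:9] match 'SC7ra%!!', group 1 = 'SC7ra'.
One capturing group, so `findall` returns just the captured substring from the one match — 1 in all.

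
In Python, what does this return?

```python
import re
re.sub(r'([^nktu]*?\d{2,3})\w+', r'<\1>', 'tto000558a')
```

A non-greedy quantifier consumes as few characters as it can — just enough that the remainder of the pattern still matches from where it stops; whatever follows it matches normally.
The replacement refers to a captured group, so each match is rewritten using its own captured text.

'tt<o000>'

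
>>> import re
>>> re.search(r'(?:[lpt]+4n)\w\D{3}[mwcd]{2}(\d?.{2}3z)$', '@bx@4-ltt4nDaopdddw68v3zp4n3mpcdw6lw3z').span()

(24, 38)

This matches one or more of one of [lpt], then the literal '4n' (non-capturing group); then a word character, then exactly 3 of a non-digit, then exactly 2 of one of [mwcd]; then optionally a digit, then exactly 2 of any character, then the literal '3z' (captured); then anchored at the end.
`search` walks the string left to right and returns the first match it finds.
The match spans [24:38] → 'p4n3mpcdw6lw3z'.
Captured: group 1 = '6lw3z'.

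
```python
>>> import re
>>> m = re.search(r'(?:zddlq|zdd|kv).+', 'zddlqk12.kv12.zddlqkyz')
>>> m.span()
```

The match spans [0:22] → 'zddlqk12.kv12.zddlqkyz'.

(0, 22)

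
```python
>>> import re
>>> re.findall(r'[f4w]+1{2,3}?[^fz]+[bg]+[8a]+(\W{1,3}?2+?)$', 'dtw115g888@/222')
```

['@/222']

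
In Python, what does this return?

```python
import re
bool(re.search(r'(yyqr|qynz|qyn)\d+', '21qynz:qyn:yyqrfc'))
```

`search` walks the string left to right and returns the first match it finds.
Here nothing in the string fits, so the call returns None, and `bool(None)` is False.

False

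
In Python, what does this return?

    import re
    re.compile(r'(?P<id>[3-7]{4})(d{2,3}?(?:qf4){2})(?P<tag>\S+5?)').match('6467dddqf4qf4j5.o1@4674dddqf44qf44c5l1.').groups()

('6467', 'dddqf4qf4', 'j5.o1@4674dddqf44qf44c5l1.')

This matches exactly 4 of a character in [3-7] (captured as 'id'); then 2 to 3 of a literal 'd' (lazy), then the literal 'qf4' repeated 2 times (captured); then one or more of a non-whitespace character, then optionally a literal '5' (captured as 'tag').
`match` is anchored at position 0; if the pattern doesn't fit there, it returns None.
The match spans [0:39] → '6467dddqf4qf4j5.o1@4674dddqf44qf44c5l1.'.
Captured: group 1 = '6467', group 2 = 'dddqf4qf4', group 3 = 'j5.o1@4674dddqf44qf44c5l1.'.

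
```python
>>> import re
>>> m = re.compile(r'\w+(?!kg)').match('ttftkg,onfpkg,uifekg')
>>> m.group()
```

`match` is anchored at position 0; if the pattern doesn't fit there, it returns None.
The match spans [0:6] → 'ttftkg'.

'ttftkg'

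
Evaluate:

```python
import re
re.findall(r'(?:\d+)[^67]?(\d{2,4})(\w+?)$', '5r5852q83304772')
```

[('5852', 'q83304772')]

This matches one or more of a digit (non-capturing group); then optionally any character except [67]; then 2 to 4 of a digit (captured); then one or more of a word character (lazy) (captured); then anchored at the end.
Multiple groups make `findall` return tuples — one 2-tuple for the one match.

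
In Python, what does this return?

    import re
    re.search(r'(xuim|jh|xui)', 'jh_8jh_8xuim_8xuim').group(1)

'jh'

Unlike `match`, `search` isn't anchored — it looks for the pattern anywhere in the string.
The match spans [0:2] → 'jh'.
Captured: group 1 = 'jh'.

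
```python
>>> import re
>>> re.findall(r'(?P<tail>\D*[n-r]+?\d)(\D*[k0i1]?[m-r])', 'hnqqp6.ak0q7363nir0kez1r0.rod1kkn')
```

2 groups means each result is a tuple of 2 captured strings — 2 here.

[('hnqqp6', '.ak0q'), ('nir0', 'kez1r')]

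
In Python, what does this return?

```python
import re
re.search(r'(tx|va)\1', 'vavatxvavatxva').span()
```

(0, 4)

`\1` is not a pattern — it's the concrete string captured by group 1, re-applied verbatim.
`search` walks the string left to right and returns the first match it finds.
The match spans [0:4] → 'vava'.
Captured: group 1 = 'va'.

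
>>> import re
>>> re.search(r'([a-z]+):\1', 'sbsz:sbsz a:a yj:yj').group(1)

'sbsz'

The match spans [0:9] → 'sbsz:sbsz'.
Captured: group 1 = 'sbsz'.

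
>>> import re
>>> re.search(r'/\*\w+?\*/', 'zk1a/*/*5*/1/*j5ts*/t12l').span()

`re.search` scans for the first position where the pattern succeeds.
The match spans [6:11] → '/*5*/'.

(6, 11)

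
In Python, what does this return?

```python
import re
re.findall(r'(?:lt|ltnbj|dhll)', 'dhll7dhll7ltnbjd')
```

['dhll', 'dhll', 'lt']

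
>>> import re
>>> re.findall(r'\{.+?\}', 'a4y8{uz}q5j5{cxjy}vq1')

Because the quantifier is non-greedy, it stops expanding at the earliest point where the rest of the pattern can succeed.
With no groups in the pattern, `findall` gives back each whole match — 2 here.

['{uz}', '{cxjy}']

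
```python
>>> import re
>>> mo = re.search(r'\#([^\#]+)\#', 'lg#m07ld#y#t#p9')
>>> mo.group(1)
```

`re.search` scans for the first position where the pattern succeeds.
The match spans [2:9] → '#m07ld#'.
Captured: group 1 = 'm07ld'.

'm07ld'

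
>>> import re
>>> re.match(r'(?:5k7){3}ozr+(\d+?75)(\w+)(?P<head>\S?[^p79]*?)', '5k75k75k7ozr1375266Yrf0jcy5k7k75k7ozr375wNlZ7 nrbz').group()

'5k75k75k7ozr1375266Yrf0jcy5k7k75k7ozr375wNlZ7'

With `match`, the pattern is implicitly anchored at the beginning.
The match spans [0:45] → '5k75k75k7ozr1375266Yrf0jcy5k7k75k7ozr375wNlZ7'.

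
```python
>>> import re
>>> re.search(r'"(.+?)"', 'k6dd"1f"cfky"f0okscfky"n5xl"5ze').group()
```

'"1f"'

The `?` after the quantifier makes it lazy — it takes as little as possible before letting the rest of the pattern try.
The match spans [4:8] → '"1f"'.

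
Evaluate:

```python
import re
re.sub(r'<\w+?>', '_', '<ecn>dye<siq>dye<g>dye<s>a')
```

Matches: at [0:5] → '<ecn>'; at [8:13] → '<siq>'; at [16:19] → '<g>'; at [22:25] → '<s>'.
Every occurrence is swapped for '_'.

'_dye_dye_dye_a'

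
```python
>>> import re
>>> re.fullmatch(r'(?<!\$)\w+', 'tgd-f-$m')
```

`re.fullmatch` requires the pattern to consume the entire string.
Here the string isn't matched end-to-end, so the call returns None.

None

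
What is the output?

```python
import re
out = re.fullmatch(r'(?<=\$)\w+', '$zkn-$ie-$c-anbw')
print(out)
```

`re.fullmatch` requires the pattern to consume the entire string.
Here the string isn't matched end-to-end, so the call returns None.

None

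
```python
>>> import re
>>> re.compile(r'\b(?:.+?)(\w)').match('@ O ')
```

None

`re.match` won't scan ahead — the pattern has to work from the very first character.
Here position 0 doesn't satisfy it, so the call returns None.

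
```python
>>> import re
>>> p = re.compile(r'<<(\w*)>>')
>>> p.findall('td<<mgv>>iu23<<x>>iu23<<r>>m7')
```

['mgv', 'x', 'r']

Scanning left to right: at [2:9] match '<<mgv>>', group 1 = 'mgv'; at [13:18] match '<<x>>', group 1 = 'x'; at [22:27] match '<<r>>', group 1 = 'r'.
One capturing group, so `findall` returns just the captured substring from each match — 3 in all.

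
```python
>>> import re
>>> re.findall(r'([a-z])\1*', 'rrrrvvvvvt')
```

['r', 'v', 't']

`\1` has to match the exact text group 1 already captured.
Matches: at [0:4] match 'rrrr', group 1 = 'r'; at [4:9] match 'vvvvv', group 1 = 'v'; at [9:10] match 't', group 1 = 't'.
With a single group, `findall` returns only what that group captured — 3 items.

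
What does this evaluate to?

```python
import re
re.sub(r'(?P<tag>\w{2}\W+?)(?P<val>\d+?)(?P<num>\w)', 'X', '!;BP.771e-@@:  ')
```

'!;X1e-@@:  '

This matches exactly 2 of a word character, then one or more of a non-word character (lazy) (captured as 'tag'); then one or more of a digit (lazy) (captured as 'val'); then a word character (captured as 'num').
A non-greedy quantifier consumes as few characters as it can — just enough that the remainder of the pattern still matches from where it stops; whatever follows it matches normally.
Matches: at [2:7] → 'BP.77'.
Each match is replaced by 'X'.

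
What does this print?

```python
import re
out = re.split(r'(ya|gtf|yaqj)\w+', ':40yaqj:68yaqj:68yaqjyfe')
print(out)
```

[':40', 'ya', ':68', 'ya', ':68', 'ya', '']

Alternation isn't longest-match — the leftmost alternative that fits at this position is chosen.
Matches to split on: at [3:7] → 'yaqj'; at [10:14] → 'yaqj'; at [17:24] → 'yaqjyfe'.
`re.split` interleaves the captured-group text with the surrounding fragments.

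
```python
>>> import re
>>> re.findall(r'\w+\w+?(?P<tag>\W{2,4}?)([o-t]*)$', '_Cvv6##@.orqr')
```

[('##@.', 'orqr')]

Pattern: one or more of a word character, then one or more of a word character (lazy); then 2 to 4 of a non-word character (lazy) (captured as 'tag'); then zero or more of a character in [o-t] (captured); then anchored at the end.
Walking the string: at [0:13] match '_Cvv6##@.orqr', groups = ('##@.', 'orqr').
`findall` packs the 2 group values into a tuple for every match.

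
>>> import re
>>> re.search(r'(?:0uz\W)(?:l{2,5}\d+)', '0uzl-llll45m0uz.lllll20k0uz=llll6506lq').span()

(12, 23)

The match spans [12:23] → '0uz.lllll20'.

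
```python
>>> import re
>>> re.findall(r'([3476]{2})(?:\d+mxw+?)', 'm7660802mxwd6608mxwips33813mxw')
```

`findall` collects group 1 from each match (3 total).

['76', '66', '33']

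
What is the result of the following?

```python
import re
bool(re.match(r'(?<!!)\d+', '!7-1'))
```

False

The negative lookaround is zero-width — it rules out positions where the adjacent text would match, without consuming anything.
`re.match` only tries the pattern at the start of the string.
Here the pattern fails at index 0, so the call returns None, and `bool(None)` is False.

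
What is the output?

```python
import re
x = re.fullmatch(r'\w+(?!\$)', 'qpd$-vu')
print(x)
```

For `fullmatch`, every character of the input must be accounted for by the pattern.
Here the string isn't matched end-to-end, so the call returns None.

None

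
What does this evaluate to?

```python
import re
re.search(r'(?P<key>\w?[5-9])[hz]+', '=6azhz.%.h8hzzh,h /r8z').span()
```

(9, 15)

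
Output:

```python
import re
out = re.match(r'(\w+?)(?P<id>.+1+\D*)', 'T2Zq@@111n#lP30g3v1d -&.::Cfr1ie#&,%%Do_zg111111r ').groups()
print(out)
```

Pattern: one or more of a word character (lazy) (captured); then one or more of any character, then one or more of the literal '1', then zero or more of a non-digit (captured as 'id').
A non-greedy quantifier consumes as few characters as it can — just enough that the remainder of the pattern still matches from where it stops; whatever follows it matches normally.
With `match`, the pattern is implicitly anchored at the beginning.
The match spans [0:50] → 'T2Zq@@111n#lP30g3v1d -&.::Cfr1ie#&,%%Do_zg111111r '.
Captured: group 1 = 'T', group 2 = '2Zq@@111n#lP30g3v1d -&.::Cfr1ie#&,%%Do_zg111111r '.

('T', '2Zq@@111n#lP30g3v1d -&.::Cfr1ie#&,%%Do_zg111111r ')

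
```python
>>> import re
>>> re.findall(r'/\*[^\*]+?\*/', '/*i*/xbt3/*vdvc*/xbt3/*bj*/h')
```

Matches: at [0:5] → '/*i*/'; at [9:17] → '/*vdvc*/'; at [21:27] → '/*bj*/'.
No capturing groups, so `findall` returns the 3 full match strings.

['/*i*/', '/*vdvc*/', '/*bj*/']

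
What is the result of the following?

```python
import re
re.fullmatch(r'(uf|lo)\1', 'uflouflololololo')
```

None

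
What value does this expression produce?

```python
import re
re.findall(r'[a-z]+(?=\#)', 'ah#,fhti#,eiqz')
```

The lookaround is zero-width — it requires the adjacent text to match without consuming it, so the asserted text isn't part of the match.
Since nothing is captured, `findall` lists the 2 matched substrings directly.

['ah', 'fhti']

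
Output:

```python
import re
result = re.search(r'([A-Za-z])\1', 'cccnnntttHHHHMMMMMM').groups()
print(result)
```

('c',)

The match spans [0:2] → 'cc'.
Captured: group 1 = 'c'.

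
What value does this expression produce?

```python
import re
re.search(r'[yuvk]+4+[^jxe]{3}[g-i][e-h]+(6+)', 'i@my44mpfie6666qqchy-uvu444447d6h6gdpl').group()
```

Pattern: one or more of one of [yuvk], then one or more of the literal '4'; then exactly 3 of any character except [jxe], then a character in [g-i], then one or more of a character in [e-h]; then one or more of a literal '6' (captured).
The match spans [3:15] → 'y44mpfie6666'.

'y44mpfie6666'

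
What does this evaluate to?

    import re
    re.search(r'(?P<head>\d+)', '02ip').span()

(0, 2)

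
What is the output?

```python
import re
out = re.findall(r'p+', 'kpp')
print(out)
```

['pp']

The pattern matches one or more of a literal 'p'.
Walking the string: at [1:3] → 'pp'.
With no groups in the pattern, `findall` gives back each whole match — 1 here.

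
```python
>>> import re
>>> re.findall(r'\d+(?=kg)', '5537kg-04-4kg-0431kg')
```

Because the assertion is zero-width, the text it checks is not consumed and won't appear in the result.
Matches: at [0:4] → '5537'; at [10:11] → '4'; at [14:18] → '0431'.
No capturing groups, so `findall` returns the 3 full match strings.

['5537', '4', '0431']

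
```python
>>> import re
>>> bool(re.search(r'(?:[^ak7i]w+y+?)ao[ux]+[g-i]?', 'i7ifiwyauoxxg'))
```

False

Here nothing in the string fits, so the call returns None, and `bool(None)` is False.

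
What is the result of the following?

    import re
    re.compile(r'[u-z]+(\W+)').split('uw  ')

This matches one or more of a character in [u-z]; then one or more of a non-word character (captured).
With a capturing group present, the delimiter's captured portion is kept in the result list.

['', '  ', '']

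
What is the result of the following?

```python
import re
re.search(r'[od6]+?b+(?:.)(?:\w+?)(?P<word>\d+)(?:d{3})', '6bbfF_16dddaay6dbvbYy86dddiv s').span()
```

Pattern: one or more of one of [od6] (lazy), then one or more of a literal 'b'; then any character (non-capturing group); then one or more of a word character (lazy) (non-capturing group); then one or more of a digit (captured as 'word'); then exactly 3 of a literal 'd' (non-capturing group).
The match spans [0:11] → '6bbfF_16ddd'.

(0, 11)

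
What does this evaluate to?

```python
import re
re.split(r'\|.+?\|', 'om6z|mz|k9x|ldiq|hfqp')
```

Matches to split on: at [4:8] → '|mz|'; at [11:17] → '|ldiq|'.
Splitting on the pattern gives 3 pieces.

['om6z', 'k9x', 'hfqp']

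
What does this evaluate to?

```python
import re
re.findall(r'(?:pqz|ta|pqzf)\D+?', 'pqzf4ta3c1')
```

['pqzf']

Scanning left to right: at [0:4] → 'pqzf'.
No capturing groups, so `findall` returns the 1 full match string.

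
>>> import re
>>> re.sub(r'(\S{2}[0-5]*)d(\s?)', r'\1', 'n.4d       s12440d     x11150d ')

Each match is replaced using the text its own group 1 captured.

'n.4      s12440    x11150'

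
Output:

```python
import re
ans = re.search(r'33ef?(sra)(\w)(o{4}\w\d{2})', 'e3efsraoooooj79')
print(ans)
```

None

Here the pattern never matches, so the call returns None.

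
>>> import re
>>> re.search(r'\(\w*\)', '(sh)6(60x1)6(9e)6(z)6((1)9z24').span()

The match spans [0:4] → '(sh)'.

(0, 4)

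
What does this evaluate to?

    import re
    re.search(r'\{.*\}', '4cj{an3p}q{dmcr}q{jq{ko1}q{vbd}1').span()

`re.search` scans for the first position where the pattern succeeds.
The match spans [3:31] → '{an3p}q{dmcr}q{jq{ko1}q{vbd}'.

(3, 31)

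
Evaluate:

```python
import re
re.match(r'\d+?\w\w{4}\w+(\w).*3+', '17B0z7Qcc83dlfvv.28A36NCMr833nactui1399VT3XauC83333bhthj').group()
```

`match` is anchored at position 0; if the pattern doesn't fit there, it returns None.
The match spans [0:51] → '17B0z7Qcc83dlfvv.28A36NCMr833nactui1399VT3XauC83333'.

'17B0z7Qcc83dlfvv.28A36NCMr833nactui1399VT3XauC83333'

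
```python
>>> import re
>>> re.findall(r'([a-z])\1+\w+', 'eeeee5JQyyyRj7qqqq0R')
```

['e']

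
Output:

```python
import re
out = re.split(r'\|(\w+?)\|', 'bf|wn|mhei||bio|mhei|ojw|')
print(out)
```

['bf', 'wn', 'mhei|', 'bio', 'mhei', 'ojw', '']

With a capturing group present, the delimiter's captured portion is kept in the result list.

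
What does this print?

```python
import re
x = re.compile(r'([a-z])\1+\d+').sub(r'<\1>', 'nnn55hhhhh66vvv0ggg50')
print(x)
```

The backreference `\1` re-matches whatever the first group consumed, character for character.
Matches: at [0:5] → 'nnn55'; at [5:12] → 'hhhhh66'; at [12:16] → 'vvv0'; at [16:21] → 'ggg50'.
The replacement refers to a captured group, so each match is rewritten using its own captured text.

<n><h><v><g>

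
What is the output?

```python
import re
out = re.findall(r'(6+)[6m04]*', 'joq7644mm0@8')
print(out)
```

['6']

The pattern matches one or more of a literal '6' (captured); then zero or more of one of [6m04].
Matches: at [4:10] match '644mm0', group 1 = '6'.
With a single group, `findall` returns only what that group captured — 1 item.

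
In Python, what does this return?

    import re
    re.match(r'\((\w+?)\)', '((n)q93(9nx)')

`re.match` won't scan ahead — the pattern has to work from the very first character.
Here position 0 doesn't satisfy it, so the call returns None.

None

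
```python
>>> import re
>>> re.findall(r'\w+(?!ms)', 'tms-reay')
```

['tms', 'reay']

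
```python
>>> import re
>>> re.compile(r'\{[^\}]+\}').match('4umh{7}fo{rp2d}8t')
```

None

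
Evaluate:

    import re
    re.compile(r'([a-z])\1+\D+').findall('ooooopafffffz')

['o']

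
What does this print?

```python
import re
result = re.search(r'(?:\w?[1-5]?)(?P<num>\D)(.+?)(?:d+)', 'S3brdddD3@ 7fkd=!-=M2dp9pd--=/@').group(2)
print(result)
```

r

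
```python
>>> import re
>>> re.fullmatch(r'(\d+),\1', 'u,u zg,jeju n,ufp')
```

`re.fullmatch` requires the pattern to consume the entire string.
Here the pattern can't cover the whole string, so the call returns None.

None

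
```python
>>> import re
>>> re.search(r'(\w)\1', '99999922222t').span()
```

(0, 2)

A backreference is literal: `\1` must see the identical characters the first group matched.
The match spans [0:2] → '99'.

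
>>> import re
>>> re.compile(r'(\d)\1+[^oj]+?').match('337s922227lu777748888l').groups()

The match spans [0:3] → '337'.
Captured: group 1 = '3'.

('3',)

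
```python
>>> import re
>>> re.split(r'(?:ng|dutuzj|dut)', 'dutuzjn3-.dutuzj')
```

['', 'n3-.', '']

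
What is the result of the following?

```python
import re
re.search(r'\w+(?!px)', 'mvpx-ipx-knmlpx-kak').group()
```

The negative lookahead/lookbehind blocks any match where the forbidden context is present.
The match spans [0:4] → 'mvpx'.

'mvpx'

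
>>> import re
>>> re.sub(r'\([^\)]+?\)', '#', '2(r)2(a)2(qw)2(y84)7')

'2#2#2#2#7'

Matches: at [1:4] → '(r)'; at [5:8] → '(a)'; at [9:13] → '(qw)'; at [14:19] → '(y84)'.
`sub` substitutes '#' at each match site.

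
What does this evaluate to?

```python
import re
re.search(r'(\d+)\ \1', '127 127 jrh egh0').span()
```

`\1` is not a pattern — it's the concrete string captured by group 1, re-applied verbatim.
The match spans [0:7] → '127 127'.

(0, 7)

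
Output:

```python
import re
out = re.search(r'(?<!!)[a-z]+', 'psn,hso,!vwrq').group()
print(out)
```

`(?!…)`/`(?<!…)` only lets a position through if the neighbouring text does NOT match; no characters are consumed.
The match spans [0:3] → 'psn'.

psn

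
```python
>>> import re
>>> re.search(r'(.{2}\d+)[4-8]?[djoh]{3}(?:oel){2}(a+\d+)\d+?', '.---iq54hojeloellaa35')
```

None

The pattern matches exactly 2 of any character, then one or more of a digit (captured); then optionally a character in [4-8], then exactly 3 of one of [djoh], then the literal 'oel' repeated 2 times; then one or more of the literal 'a', then one or more of a digit (captured); then one or more of a digit (lazy).
Here the pattern never matches, so the call returns None.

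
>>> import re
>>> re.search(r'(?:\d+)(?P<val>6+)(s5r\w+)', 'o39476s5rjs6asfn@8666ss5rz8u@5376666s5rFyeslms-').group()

Pattern: one or more of a digit (non-capturing group); then one or more of a literal '6' (captured as 'val'); then the literal 's5r', then one or more of a word character (captured).
`re.search` scans for the first position where the pattern succeeds.
The match spans [1:16] → '39476s5rjs6asfn'.
Captured: group 1 = '6', group 2 = 's5rjs6asfn'.

'39476s5rjs6asfn'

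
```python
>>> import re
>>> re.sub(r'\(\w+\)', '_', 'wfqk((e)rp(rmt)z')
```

Every occurrence is swapped for '_'.

'wfqk(_rp_z'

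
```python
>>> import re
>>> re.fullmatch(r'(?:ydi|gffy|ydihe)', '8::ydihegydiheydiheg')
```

For `fullmatch`, every character of the input must be accounted for by the pattern.
Here the string isn't matched end-to-end, so the call returns None.

None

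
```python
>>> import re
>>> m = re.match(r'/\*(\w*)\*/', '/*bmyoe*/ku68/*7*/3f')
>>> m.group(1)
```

`re.match` only tries the pattern at the start of the string.
The match spans [0:9] → '/*bmyoe*/'.
Captured: group 1 = 'bmyoe'.

'bmyoe'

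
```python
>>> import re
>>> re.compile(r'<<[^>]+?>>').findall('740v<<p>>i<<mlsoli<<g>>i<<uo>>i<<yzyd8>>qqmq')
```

['<<p>>', '<<mlsoli<<g>>', '<<uo>>', '<<yzyd8>>']

Scanning left to right: at [4:9] → '<<p>>'; at [10:23] → '<<mlsoli<<g>>'; at [24:30] → '<<uo>>'; at [31:40] → '<<yzyd8>>'.
No capturing groups, so `findall` returns the 4 full match strings.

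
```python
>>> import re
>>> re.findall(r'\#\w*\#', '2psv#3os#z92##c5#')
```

No capturing groups, so `findall` returns the 2 full match strings.

['#3os#', '##']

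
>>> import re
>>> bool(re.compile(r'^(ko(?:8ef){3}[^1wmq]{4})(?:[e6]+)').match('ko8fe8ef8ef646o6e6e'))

False

`re.match` won't scan ahead — the pattern has to work from the very first character.
Here the pattern fails at index 0, so the call returns None, and `bool(None)` is False.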